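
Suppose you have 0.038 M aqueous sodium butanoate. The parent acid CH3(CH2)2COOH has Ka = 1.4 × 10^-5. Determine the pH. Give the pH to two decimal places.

CH3(CH2)2COO- is the conjugate base of the weak acid CH3(CH2)2COOH.
Kb = Kw/Ka = 1.0×10^-14 / 1.4 × 10^-5 = 7.14 × 10^-10
Kb = x²/(0.038 − x) = 7.14 × 10^-10
Since Kb ≪ C₀, x ≈ √(Kb·C₀) = 5.21 × 10^-6 M.
(x/C₀ = 0.014% < 5%, so the approximation holds.)
pOH = −log(5.21 × 10^-6) = 5.28; pH = 14.00 − 5.28 = 8.72

pH = 8.72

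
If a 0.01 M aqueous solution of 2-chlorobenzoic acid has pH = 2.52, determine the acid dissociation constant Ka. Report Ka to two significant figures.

[H+] = 10^(-2.52) = 3.02 × 10^-3 M
At equilibrium [HA] = 0.01 − 3.02 × 10^-3 = 6.98 × 10^-3 M
Ka = [H+][A-]/[HA] = (3.02 × 10^-3)² / 6.98 × 10^-3 = 1.3 × 10^-3

Ka = 1.3 × 10^-3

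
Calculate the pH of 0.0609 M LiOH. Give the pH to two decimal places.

LiOH is a strong base; [OH-] = 0.0609 M.
pOH = -log(0.0609) = 1.22
pH = 14.00 - 1.22 = 12.78

pH = 12.78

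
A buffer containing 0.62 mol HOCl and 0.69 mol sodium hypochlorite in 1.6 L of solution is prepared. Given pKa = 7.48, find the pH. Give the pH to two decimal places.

pH = 7.53

Henderson–Hasselbalch: pH = pKa + log([OCl-]/[HOCl]) = 7.48 + log(0.69/0.62)
pH = 7.48 + (+0.046) = 7.53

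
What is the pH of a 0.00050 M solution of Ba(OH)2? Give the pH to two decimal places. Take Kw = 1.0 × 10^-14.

pH = 11.00

Ba(OH)2 is a strong base (each formula unit releases 2 OH-); [OH-] = 0.001 M.
pOH = -log(0.001) = 3.00
pH = 14.00 - 3.00 = 11.00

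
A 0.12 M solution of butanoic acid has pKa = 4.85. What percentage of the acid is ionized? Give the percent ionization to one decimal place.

1.1%

CH3(CH2)2COOH ⇌ CH3(CH2)2COO- + H+; let x = [H+] at equilibrium.
Ka = 10^(−4.85) = 1.41 × 10^-5
x ≈ √(Ka·C₀) = √(1.41 × 10^-5 × 0.12) = 1.30 × 10^-3 M
Fraction ionized = 1.30 × 10^-3 / 0.12 = 0.0108 → 1.1%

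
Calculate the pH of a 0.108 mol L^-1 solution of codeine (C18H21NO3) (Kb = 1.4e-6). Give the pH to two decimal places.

C18H21NO3 + H2O ⇌ C18H22NO3+ + OH-
Kb = x²/(0.108 − x) = 1.4 × 10^-6
Neglecting x in the denominator: x = √(1.4 × 10^-6 × 0.108) = 3.89 × 10^-4 M
Check: 0.36% ionized — well under 5%, approximation valid.
pOH = 3.41, so pH = 14.00 − pOH = 10.59

pH = 10.59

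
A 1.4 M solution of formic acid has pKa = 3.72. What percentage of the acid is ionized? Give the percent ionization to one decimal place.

HCOOH ⇌ HCOO- + H+; let x = [H+] at equilibrium.
Ka = 10^(−3.72) = 1.91 × 10^-4
x ≈ √(Ka·C₀) = √(1.91 × 10^-4 × 1.4) = 1.64 × 10^-2 M
% ionization = x/C₀ × 100% = 1.64 × 10^-2/1.4 × 100% = 1.2%

1.2%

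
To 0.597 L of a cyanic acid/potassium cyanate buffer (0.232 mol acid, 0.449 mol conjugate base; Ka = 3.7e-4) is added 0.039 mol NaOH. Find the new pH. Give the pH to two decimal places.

pH = 3.83

OH- converts HOCN to OCN-: HOCN → 0.193 mol, OCN- → 0.488 mol.
pKa = −log(3.7 × 10^-4) = 3.432
pH = pKa + log(n_OCN-/n_HOCN) = 3.432 + log(0.488/0.193) = 3.432 + (+0.403)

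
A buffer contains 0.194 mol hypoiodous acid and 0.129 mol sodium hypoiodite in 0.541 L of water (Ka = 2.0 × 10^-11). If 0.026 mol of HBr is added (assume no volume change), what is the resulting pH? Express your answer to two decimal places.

pH = 10.37

Added H+ converts OI- to HOI: HOI → 0.22 mol, OI- → 0.103 mol.
pKa = −log(2.0 × 10^-11) = 10.699
pH = pKa + log(n_OI-/n_HOI) = 10.699 + log(0.103/0.22) = 10.699 + (-0.330)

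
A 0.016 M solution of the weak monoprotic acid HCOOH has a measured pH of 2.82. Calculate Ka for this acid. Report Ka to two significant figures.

[H+] = 10^(-2.82) = 1.51 × 10^-3 M
At equilibrium [HA] = 0.016 − 1.51 × 10^-3 = 1.45 × 10^-2 M
Ka = [H+][A-]/[HA] = (1.51 × 10^-3)² / 1.45 × 10^-2 = 1.6 × 10^-4

Ka = 1.6 × 10^-4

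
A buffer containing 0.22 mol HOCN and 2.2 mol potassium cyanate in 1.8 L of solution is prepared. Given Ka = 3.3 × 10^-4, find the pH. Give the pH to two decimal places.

pKa = −log(3.3 × 10^-4) = 3.481
Henderson–Hasselbalch: pH = pKa + log([OCN-]/[HOCN]) = 3.481 + log(2.2/0.22)
pH = 3.481 + (+1.000) = 4.48

pH = 4.48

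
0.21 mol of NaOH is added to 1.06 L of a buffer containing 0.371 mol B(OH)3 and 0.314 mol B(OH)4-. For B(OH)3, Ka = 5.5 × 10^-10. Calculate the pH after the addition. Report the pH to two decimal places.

After neutralization: n(B(OH)3) = 0.161 mol, n(B(OH)4-) = 0.524 mol.
pKa = −log(5.5 × 10^-10) = 9.260
pH = pKa + log(n_B(OH)4-/n_B(OH)3) = 9.260 + log(0.524/0.161) = 9.260 + (+0.513)

pH = 9.77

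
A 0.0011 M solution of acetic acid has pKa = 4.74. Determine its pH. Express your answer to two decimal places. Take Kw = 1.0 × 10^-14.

pH = 3.88

CH3COOH ⇌ CH3COO- + H+
Ka = 10^(−4.74) = 1.82 × 10^-5
From the ICE table, Ka = [H+]²/(0.0011 − [H+]) = 1.82 × 10^-5.
Here C₀/Ka ≈ 60.4, so the small-[H+] approximation fails. Use the quadratic:
[H+] = [−1.82e-05 + √(1.82e-05² + 8.01e-08)]/2 = 1.33 × 10^-4 M
pH = −log[H+] = −log(1.33 × 10^-4) = 3.88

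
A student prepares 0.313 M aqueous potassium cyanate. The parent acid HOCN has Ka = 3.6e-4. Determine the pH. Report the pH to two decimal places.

pH = 8.47

OCN- is the conjugate base of the weak acid HOCN.
Kb = Kw/Ka = 1.0×10^-14 / 3.6 × 10^-4 = 2.78 × 10^-11
Kb = [OH-]²/(0.313 − [OH-]) = 2.78 × 10^-11
Assume [OH-] ≪ 0.313: [OH-] ≈ √(2.78 × 10^-11 × 0.313) = 2.95 × 10^-6 M
([OH-]/C₀ = 0.00094% < 5%, so the approximation holds.)
pOH = −log(2.95 × 10^-6) = 5.53; pH = 14.00 − 5.53 = 8.47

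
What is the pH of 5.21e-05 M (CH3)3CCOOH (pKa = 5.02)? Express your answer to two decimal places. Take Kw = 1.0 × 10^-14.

pH = 4.74

(CH3)3CCOOH ⇌ (CH3)3CCOO- + H+
Ka = 10^(−5.02) = 9.55 × 10^-6
From the ICE table, Ka = [H+]²/(5.21e-05 − [H+]) = 9.55 × 10^-6.
Here C₀/Ka ≈ 5.46, so the small-[H+] approximation fails. Use the quadratic:
[H+] = [−9.55e-06 + √(9.55e-06² + 1.99e-09)]/2 = 1.80 × 10^-5 M
pH = −log[H+] = −log(1.80 × 10^-5) = 4.74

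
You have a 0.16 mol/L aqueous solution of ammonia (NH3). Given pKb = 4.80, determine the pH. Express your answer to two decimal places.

NH3 + H2O ⇌ NH4+ + OH-
Kb = 10^(−4.80) = 1.58 × 10^-5
Kb = [OH-]²/(0.16 − [OH-]) = 1.58 × 10^-5
Since Kb ≪ C₀, [OH-] ≈ √(Kb·C₀) = 1.59 × 10^-3 M.
pOH = 2.80, so pH = 14.00 − pOH = 11.20

pH = 11.20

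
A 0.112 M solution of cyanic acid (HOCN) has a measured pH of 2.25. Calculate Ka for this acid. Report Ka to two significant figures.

Ka = 3.0 × 10^-4

[H+] = 10^(-2.25) = 5.62 × 10^-3 M
At equilibrium [HA] = 0.112 − 5.62 × 10^-3 = 1.06 × 10^-1 M
Ka = [H+][A-]/[HA] = (5.62 × 10^-3)² / 1.06 × 10^-1 = 3.0 × 10^-4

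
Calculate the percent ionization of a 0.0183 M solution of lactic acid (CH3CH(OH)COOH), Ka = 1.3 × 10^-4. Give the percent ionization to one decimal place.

8.1%

CH3CH(OH)COOH ⇌ CH3CH(OH)COO- + H+; let x = [H+] at equilibrium.
Ka = x²/(C₀ − x); solving the quadratic gives x = 1.48 × 10^-3 M.
% ionization = x/C₀ × 100% = 1.48 × 10^-3/0.0183 × 100% = 8.1%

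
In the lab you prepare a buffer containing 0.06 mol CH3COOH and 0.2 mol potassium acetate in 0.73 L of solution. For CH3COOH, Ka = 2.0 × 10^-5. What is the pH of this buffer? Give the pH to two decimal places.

pH = 5.22

pKa = −log(2.0 × 10^-5) = 4.699
pH = pKa + log([A⁻]/[HA]) = 4.699 + log(0.2/0.06)
pH = 4.699 + (+0.523) = 5.22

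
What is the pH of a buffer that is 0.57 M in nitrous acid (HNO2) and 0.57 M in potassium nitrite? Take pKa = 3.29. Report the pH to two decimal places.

pH = 3.29

Henderson–Hasselbalch: pH = pKa + log([NO2-]/[HNO2]) = 3.29 + log(0.57/0.57)
pH = 3.29 + (+0.000) = 3.29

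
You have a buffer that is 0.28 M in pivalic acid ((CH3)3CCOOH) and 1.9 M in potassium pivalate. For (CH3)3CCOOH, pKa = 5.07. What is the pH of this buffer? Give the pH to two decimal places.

Henderson–Hasselbalch: pH = pKa + log([(CH3)3CCOO-]/[(CH3)3CCOOH]) = 5.07 + log(1.9/0.28)
pH = 5.07 + (+0.832) = 5.90

pH = 5.90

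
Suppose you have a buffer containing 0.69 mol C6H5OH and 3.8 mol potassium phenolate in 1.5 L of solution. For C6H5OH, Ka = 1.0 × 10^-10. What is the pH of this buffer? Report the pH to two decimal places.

pH = 10.74

pKa = −log(1.0 × 10^-10) = 10.000
pH = pKa + log([A⁻]/[HA]) = 10.000 + log(3.8/0.69)
pH = 10.000 + (+0.741) = 10.74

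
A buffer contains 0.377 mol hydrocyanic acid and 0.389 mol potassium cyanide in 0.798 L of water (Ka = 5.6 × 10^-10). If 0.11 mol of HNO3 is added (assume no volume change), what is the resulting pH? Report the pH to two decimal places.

pH = 9.01

Added H+ converts CN- to HCN: HCN → 0.487 mol, CN- → 0.279 mol.
pKa = −log(5.6 × 10^-10) = 9.252
pH = pKa + log(n_CN-/n_HCN) = 9.252 + log(0.279/0.487) = 9.252 + (-0.242)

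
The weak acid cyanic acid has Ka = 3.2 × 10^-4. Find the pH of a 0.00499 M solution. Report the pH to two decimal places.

HOCN ⇌ OCN- + H+
Let x = [H+] at equilibrium. Ka = x²/(0.00499 − x).
Here C₀/Ka ≈ 15.6, so the small-x approximation fails. Use the quadratic:
x = (−Ka + √(Ka² + 4·Ka·C₀))/2 = 1.11 × 10^-3 M
pH = −log(1.11 × 10^-3) = 2.95

pH = 2.95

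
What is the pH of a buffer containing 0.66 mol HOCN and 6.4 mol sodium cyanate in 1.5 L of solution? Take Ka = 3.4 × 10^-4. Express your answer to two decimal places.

pH = 4.46

pKa = −log(3.4 × 10^-4) = 3.469
pH = pKa + log([A⁻]/[HA]) = 3.469 + log(6.4/0.66)
pH = 3.469 + (+0.987) = 4.46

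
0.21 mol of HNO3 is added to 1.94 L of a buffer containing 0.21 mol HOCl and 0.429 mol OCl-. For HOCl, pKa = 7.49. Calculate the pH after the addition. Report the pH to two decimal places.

After neutralization: n(HOCl) = 0.42 mol, n(OCl-) = 0.219 mol.
pH = pKa + log(n_OCl-/n_HOCl) = 7.49 + log(0.219/0.42) = 7.49 + (-0.283)

pH = 7.21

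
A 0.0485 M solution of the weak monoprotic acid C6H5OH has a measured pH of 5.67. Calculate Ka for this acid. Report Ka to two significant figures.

[H+] = 10^(-5.67) = 2.14 × 10^-6 M
At equilibrium [HA] = 0.0485 − 2.14 × 10^-6 = 4.85 × 10^-2 M
Ka = [H+][A-]/[HA] = (2.14 × 10^-6)² / 4.85 × 10^-2 = 9.4 × 10^-11

Ka = 9.4 × 10^-11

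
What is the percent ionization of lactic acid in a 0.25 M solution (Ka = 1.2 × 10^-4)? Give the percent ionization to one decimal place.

2.2%

CH3CH(OH)COOH ⇌ CH3CH(OH)COO- + H+; let x = [H+] at equilibrium.
x ≈ √(Ka·C₀) = √(1.2 × 10^-4 × 0.25) = 5.48 × 10^-3 M
% ionization = x/C₀ × 100% = 5.48 × 10^-3/0.25 × 100% = 2.2%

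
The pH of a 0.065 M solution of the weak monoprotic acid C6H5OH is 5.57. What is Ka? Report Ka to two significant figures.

[H+] = 10^(-5.57) = 2.69 × 10^-6 M
At equilibrium [HA] = 0.065 − 2.69 × 10^-6 = 6.50 × 10^-2 M
Ka = [H+][A-]/[HA] = (2.69 × 10^-6)² / 6.50 × 10^-2 = 1.1 × 10^-10

Ka = 1.1 × 10^-10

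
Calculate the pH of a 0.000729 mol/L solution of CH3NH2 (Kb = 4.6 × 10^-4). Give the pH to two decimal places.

CH3NH2 + H2O ⇌ CH3NH3+ + OH-
From the ICE table, Kb = [OH-]²/(0.000729 − [OH-]) = 4.6 × 10^-4.
[OH-] is not negligible relative to C₀; solve [OH-]² + 0.00046·[OH-] − 3.35e-07 = 0.
[OH-] = [−0.00046 + √(0.00046² + 1.34e-06)]/2 = 3.93 × 10^-4 M
pOH = −log(3.93 × 10^-4) = 3.41; pH = 14.00 − 3.41 = 10.59

pH = 10.59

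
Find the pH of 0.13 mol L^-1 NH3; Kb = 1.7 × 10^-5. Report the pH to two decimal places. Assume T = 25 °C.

pH = 11.17

NH3 + H2O ⇌ NH4+ + OH-
From the ICE table, Kb = x²/(0.13 − x) = 1.7 × 10^-5.
Neglecting x in the denominator: x = √(1.7 × 10^-5 × 0.13) = 1.49 × 10^-3 M
Check: 1.1% ionized — well under 5%, approximation valid.
pOH = 2.83, so pH = 14.00 − pOH = 11.17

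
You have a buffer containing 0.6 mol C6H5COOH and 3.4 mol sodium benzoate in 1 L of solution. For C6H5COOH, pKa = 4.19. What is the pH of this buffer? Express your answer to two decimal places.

pH = 4.94

Using pH = pKa + log([base]/[acid]) with [base]/[acid] = 3.4/0.6:
pH = 4.19 + (+0.753) = 4.94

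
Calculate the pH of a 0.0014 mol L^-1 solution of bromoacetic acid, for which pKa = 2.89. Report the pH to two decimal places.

pH = 3.07

BrCH2COOH ⇌ BrCH2COO- + H+
Ka = 10^(−2.89) = 1.29 × 10^-3
Ka = x²/(0.0014 − x) = 1.29 × 10^-3
The 5% rule fails; solving x² + Ka·x − Ka·C₀ = 0 exactly:
x = [−0.00129 + √(0.00129² + 7.22e-06)]/2 = 8.46 × 10^-4 M
pH = −log[H+] = −log(8.46 × 10^-4) = 3.07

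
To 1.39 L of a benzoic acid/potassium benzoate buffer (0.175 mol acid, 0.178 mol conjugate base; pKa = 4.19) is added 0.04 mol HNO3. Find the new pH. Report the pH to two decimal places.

After neutralization: n(C6H5COOH) = 0.215 mol, n(C6H5COO-) = 0.138 mol.
Henderson–Hasselbalch with mole ratio 0.138/0.215: pH = 4.19 + (-0.193)

pH = 4.00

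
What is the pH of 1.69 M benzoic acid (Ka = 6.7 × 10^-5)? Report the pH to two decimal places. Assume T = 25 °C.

C6H5COOH ⇌ C6H5COO- + H+
From the ICE table, Ka = x²/(1.69 − x) = 6.7 × 10^-5.
Neglecting x in the denominator: x = √(6.7 × 10^-5 × 1.69) = 1.06 × 10^-2 M
Check: 0.63% ionized — well under 5%, approximation valid.
pH = −log[H+] = −log(1.06 × 10^-2) = 1.97

pH = 1.97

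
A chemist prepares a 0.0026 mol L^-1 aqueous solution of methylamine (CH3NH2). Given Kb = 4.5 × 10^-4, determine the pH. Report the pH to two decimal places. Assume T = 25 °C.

CH3NH2 + H2O ⇌ CH3NH3+ + OH-
Let x = [OH-] at equilibrium. Kb = x²/(0.0026 − x).
Here C₀/Kb ≈ 5.78, so the small-x approximation fails. Use the quadratic:
x = (−Kb + √(Kb² + 4·Kb·C₀))/2 = 8.80 × 10^-4 M
pOH = 3.06, so pH = 14.00 − pOH = 10.94

pH = 10.94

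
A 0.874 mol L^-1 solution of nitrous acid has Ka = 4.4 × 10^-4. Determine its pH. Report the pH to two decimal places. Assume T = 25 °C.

pH = 1.71

HNO2 ⇌ NO2- + H+
Ka = [H+]²/(0.874 − [H+]) = 4.4 × 10^-4
Assume [H+] ≪ 0.874: [H+] ≈ √(4.4 × 10^-4 × 0.874) = 1.96 × 10^-2 M
([H+]/C₀ = 2.2% < 5%, so the approximation holds.)
pH = −log[H+] = −log(1.96 × 10^-2) = 1.71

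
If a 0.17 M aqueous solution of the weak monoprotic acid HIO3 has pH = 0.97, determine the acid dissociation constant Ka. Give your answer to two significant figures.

Ka = 1.8 × 10^-1

[H+] = 10^(-0.97) = 1.07 × 10^-1 M
At equilibrium [HA] = 0.17 − 1.07 × 10^-1 = 6.30 × 10^-2 M
Ka = [H+][A-]/[HA] = (1.07 × 10^-1)² / 6.30 × 10^-2 = 1.8 × 10^-1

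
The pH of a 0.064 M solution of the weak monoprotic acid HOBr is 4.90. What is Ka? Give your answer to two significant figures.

[H+] = 10^(-4.90) = 1.26 × 10^-5 M
At equilibrium [HA] = 0.064 − 1.26 × 10^-5 = 6.40 × 10^-2 M
Ka = [H+][A-]/[HA] = (1.26 × 10^-5)² / 6.40 × 10^-2 = 2.5 × 10^-9

Ka = 2.5 × 10^-9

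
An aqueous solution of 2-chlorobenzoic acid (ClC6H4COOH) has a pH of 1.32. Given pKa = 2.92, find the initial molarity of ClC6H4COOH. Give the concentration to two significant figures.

[H+] = 10^(-1.32) = 4.79 × 10^-2 M = x
Ka = 10^(−2.92) = 1.20 × 10^-3
Ka = x²/(C₀ − x) ⇒ C₀ = x + x²/Ka
C₀ = 4.79 × 10^-2 + (4.79 × 10^-2)²/(1.20 × 10^-3) = 1.96 M

C₀ = 2.0 M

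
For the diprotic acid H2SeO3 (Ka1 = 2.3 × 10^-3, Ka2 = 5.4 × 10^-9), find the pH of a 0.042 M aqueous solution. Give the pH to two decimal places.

Since Ka1 ≫ Ka2, the first ionization dominates [H+].
Ka1 = x²/(0.042 − x) = 2.3 × 10^-3
Solving the quadratic: x = (−Ka1 + √(Ka1² + 4·Ka1·C₀))/2 = 8.75 × 10^-3 M
pH = −log(8.75 × 10^-3) = 2.06

pH = 2.06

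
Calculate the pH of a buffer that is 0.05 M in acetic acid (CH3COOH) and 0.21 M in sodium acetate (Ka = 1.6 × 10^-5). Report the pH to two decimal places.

pKa = −log(1.6 × 10^-5) = 4.796
pH = pKa + log([A⁻]/[HA]) = 4.796 + log(0.21/0.05)
pH = 4.796 + (+0.623) = 5.42

pH = 5.42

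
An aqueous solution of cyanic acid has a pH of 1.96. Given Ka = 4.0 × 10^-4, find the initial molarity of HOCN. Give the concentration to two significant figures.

C₀ = 3.1 × 10^-1 M

[H+] = 10^(-1.96) = 1.10 × 10^-2 M = x
Ka = x²/(C₀ − x) ⇒ C₀ = x + x²/Ka
C₀ = 1.10 × 10^-2 + (1.10 × 10^-2)²/(4.0 × 10^-4) = 3.13 × 10^-1 M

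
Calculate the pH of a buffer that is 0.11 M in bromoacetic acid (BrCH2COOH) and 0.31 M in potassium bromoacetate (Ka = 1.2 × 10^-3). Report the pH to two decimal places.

pKa = −log(1.2 × 10^-3) = 2.921
Henderson–Hasselbalch: pH = pKa + log([BrCH2COO-]/[BrCH2COOH]) = 2.921 + log(0.31/0.11)
pH = 2.921 + (+0.450) = 3.37

pH = 3.37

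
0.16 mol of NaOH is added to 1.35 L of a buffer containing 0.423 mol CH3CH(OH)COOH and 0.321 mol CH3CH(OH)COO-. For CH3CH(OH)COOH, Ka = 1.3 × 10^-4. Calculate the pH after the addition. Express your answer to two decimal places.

After neutralization: n(CH3CH(OH)COOH) = 0.263 mol, n(CH3CH(OH)COO-) = 0.481 mol.
pKa = −log(1.3 × 10^-4) = 3.886
Henderson–Hasselbalch with mole ratio 0.481/0.263: pH = 3.886 + (+0.262)

pH = 4.15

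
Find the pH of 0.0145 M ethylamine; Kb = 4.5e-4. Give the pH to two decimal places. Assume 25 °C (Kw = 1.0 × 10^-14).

C2H5NH2 + H2O ⇌ C2H5NH3+ + OH-
From the ICE table, Kb = [OH-]²/(0.0145 − [OH-]) = 4.5 × 10^-4.
[OH-] is not negligible relative to C₀; solve [OH-]² + 0.00045·[OH-] − 6.53e-06 = 0.
[OH-] = [−0.00045 + √(0.00045² + 2.61e-05)]/2 = 2.34 × 10^-3 M
pOH = 2.63, so pH = 14.00 − pOH = 11.37

pH = 11.37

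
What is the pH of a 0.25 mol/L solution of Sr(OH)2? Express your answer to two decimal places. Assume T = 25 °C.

Sr(OH)2 is a strong base (each formula unit releases 2 OH-); [OH-] = 0.5 M.
pOH = -log(0.5) = 0.30
pH = 14.00 - 0.30 = 13.70

pH = 13.70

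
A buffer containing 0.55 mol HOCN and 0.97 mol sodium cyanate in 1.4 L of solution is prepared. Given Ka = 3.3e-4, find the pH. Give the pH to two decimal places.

pKa = −log(3.3 × 10^-4) = 3.481
Using pH = pKa + log([base]/[acid]) with [base]/[acid] = 0.97/0.55:
pH = 3.481 + (+0.246) = 3.73

pH = 3.73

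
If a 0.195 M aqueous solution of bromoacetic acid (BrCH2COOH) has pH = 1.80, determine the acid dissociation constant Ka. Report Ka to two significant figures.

[H+] = 10^(-1.80) = 1.58 × 10^-2 M
At equilibrium [HA] = 0.195 − 1.58 × 10^-2 = 1.79 × 10^-1 M
Ka = [H+][A-]/[HA] = (1.58 × 10^-2)² / 1.79 × 10^-1 = 1.4 × 10^-3

Ka = 1.4 × 10^-3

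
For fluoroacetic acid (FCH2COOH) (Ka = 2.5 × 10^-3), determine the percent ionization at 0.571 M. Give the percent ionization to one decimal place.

6.4%

FCH2COOH ⇌ FCH2COO- + H+; let x = [H+] at equilibrium.
Solve x² + 0.0025x − 0.00143 = 0 → x = 3.66 × 10^-2 M
% ionization = x/C₀ × 100% = 3.66 × 10^-2/0.571 × 100% = 6.4%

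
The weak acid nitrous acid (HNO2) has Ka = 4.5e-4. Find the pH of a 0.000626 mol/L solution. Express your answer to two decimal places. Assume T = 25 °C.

pH = 3.45

HNO2 ⇌ NO2- + H+
Ka = x²/(0.000626 − x) = 4.5 × 10^-4
Here C₀/Ka ≈ 1.39, so the small-x approximation fails. Use the quadratic:
x = (−Ka + √(Ka² + 4·Ka·C₀))/2 = 3.51 × 10^-4 M
pH = −log(3.51 × 10^-4) = 3.45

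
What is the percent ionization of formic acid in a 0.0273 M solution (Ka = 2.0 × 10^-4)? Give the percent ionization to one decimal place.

HCOOH ⇌ HCOO- + H+; let x = [H+] at equilibrium.
Solve x² + 0.0002x − 5.46e-06 = 0 → x = 2.24 × 10^-3 M
% ionization = x/C₀ × 100% = 2.24 × 10^-3/0.0273 × 100% = 8.2%

8.2%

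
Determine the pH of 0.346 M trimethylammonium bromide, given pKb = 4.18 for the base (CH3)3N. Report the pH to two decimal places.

pH = 5.14

(CH3)3NH+ is the conjugate acid of the weak base (CH3)3N.
Kb = 10^(−4.18) = 6.61 × 10^-5
Ka = Kw/Kb = 1.0×10^-14 / 6.61 × 10^-5 = 1.51 × 10^-10
From the ICE table, Ka = [H+]²/(0.346 − [H+]) = 1.51 × 10^-10.
Neglecting [H+] in the denominator: [H+] = √(1.51 × 10^-10 × 0.346) = 7.23 × 10^-6 M
([H+]/C₀ = 0.0021% < 5%, so the approximation holds.)
pH = −log[H+] = −log(7.23 × 10^-6) = 5.14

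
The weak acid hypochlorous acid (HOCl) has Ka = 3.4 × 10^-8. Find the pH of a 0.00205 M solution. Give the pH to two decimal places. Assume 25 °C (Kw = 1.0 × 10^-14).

pH = 5.08

HOCl ⇌ OCl- + H+
From the ICE table, Ka = [H+]²/(0.00205 − [H+]) = 3.4 × 10^-8.
Since Ka ≪ C₀, [H+] ≈ √(Ka·C₀) = 8.35 × 10^-6 M.
([H+]/C₀ = 0.41% < 5%, so the approximation holds.)
pH = −log[H+] = −log(8.35 × 10^-6) = 5.08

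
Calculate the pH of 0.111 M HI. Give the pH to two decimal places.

pH = 0.95

HI is a strong acid and dissociates completely, so [H+] = 0.111 M.
pH = -log(0.111) = 0.95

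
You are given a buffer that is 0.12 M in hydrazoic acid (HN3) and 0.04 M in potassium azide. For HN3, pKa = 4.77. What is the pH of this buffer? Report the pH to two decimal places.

Henderson–Hasselbalch: pH = pKa + log([N3-]/[HN3]) = 4.77 + log(0.04/0.12)
pH = 4.77 + (-0.477) = 4.29

pH = 4.29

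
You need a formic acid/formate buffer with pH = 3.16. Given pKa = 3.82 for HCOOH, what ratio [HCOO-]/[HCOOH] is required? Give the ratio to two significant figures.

pH = pKa + log(r) ⇒ log(r) = 3.16 − 3.82 = -0.66
r = [HCOO-]/[HCOOH] = 10^(-0.66) = 0.219

ratio = 0.22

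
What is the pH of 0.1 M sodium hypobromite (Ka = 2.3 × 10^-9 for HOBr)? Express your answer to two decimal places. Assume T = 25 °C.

pH = 10.82

OBr- is the conjugate base of the weak acid HOBr.
Kb = Kw/Ka = 1.0×10^-14 / 2.3 × 10^-9 = 4.35 × 10^-6
Kb = [OH-]²/(0.1 − [OH-]) = 4.35 × 10^-6
Neglecting [OH-] in the denominator: [OH-] = √(4.35 × 10^-6 × 0.1) = 6.60 × 10^-4 M
Check: 0.66% ionized — well under 5%, approximation valid.
pOH = −log(6.60 × 10^-4) = 3.18; pH = 14.00 − 3.18 = 10.82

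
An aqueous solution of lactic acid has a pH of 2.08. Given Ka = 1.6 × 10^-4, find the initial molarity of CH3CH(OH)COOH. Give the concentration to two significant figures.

[H+] = 10^(-2.08) = 8.32 × 10^-3 M = x
Ka = x²/(C₀ − x) ⇒ C₀ = x + x²/Ka
C₀ = 8.32 × 10^-3 + (8.32 × 10^-3)²/(1.6 × 10^-4) = 4.41 × 10^-1 M

C₀ = 4.4 × 10^-1 M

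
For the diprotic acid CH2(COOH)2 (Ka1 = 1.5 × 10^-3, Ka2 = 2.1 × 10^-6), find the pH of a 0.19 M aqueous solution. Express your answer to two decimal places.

Since Ka1 ≫ Ka2, the first ionization dominates [H+].
Ka1 = x²/(0.19 − x) = 1.5 × 10^-3
Solving the quadratic: x = (−Ka1 + √(Ka1² + 4·Ka1·C₀))/2 = 1.61 × 10^-2 M
pH = −log(1.61 × 10^-2) = 1.79

pH = 1.79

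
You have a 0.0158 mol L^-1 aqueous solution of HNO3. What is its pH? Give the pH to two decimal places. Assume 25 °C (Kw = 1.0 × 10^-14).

HNO3 is a strong acid and dissociates completely, so [H+] = 0.0158 M.
pH = -log(0.0158) = 1.80

pH = 1.80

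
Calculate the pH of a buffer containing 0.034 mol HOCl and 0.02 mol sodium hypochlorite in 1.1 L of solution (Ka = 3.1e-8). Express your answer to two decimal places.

pH = 7.28

pKa = −log(3.1 × 10^-8) = 7.509
Using pH = pKa + log([base]/[acid]) with [base]/[acid] = 0.02/0.034:
pH = 7.509 + (-0.230) = 7.28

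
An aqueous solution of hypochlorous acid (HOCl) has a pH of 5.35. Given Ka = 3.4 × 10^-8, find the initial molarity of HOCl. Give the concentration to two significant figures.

C₀ = 5.9 × 10^-4 M

[H+] = 10^(-5.35) = 4.47 × 10^-6 M = x
Ka = x²/(C₀ − x) ⇒ C₀ = x + x²/Ka
C₀ = 4.47 × 10^-6 + (4.47 × 10^-6)²/(3.4 × 10^-8) = 5.92 × 10^-4 M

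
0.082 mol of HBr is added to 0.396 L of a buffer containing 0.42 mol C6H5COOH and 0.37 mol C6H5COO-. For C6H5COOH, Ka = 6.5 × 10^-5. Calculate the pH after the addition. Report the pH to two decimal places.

After neutralization: n(C6H5COOH) = 0.502 mol, n(C6H5COO-) = 0.288 mol.
pKa = −log(6.5 × 10^-5) = 4.187
Henderson–Hasselbalch with mole ratio 0.288/0.502: pH = 4.187 + (-0.241)

pH = 3.95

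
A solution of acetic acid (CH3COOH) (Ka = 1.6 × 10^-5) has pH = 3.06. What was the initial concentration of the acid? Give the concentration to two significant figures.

C₀ = 4.8 × 10^-2 M

[H+] = 10^(-3.06) = 8.71 × 10^-4 M = x
Ka = x²/(C₀ − x) ⇒ C₀ = x + x²/Ka
C₀ = 8.71 × 10^-4 + (8.71 × 10^-4)²/(1.6 × 10^-5) = 4.83 × 10^-2 M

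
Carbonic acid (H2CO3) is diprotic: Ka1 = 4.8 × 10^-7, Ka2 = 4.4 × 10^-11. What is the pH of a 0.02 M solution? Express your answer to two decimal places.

pH = 4.01

Ka1 ≫ Ka2, so treat the first dissociation as the only significant source of H+.
Ka1 = x²/(0.02 − x) = 4.8 × 10^-7
x ≈ √(4.8 × 10^-7 × 0.02) = 9.80 × 10^-5 M
pH = −log(9.80 × 10^-5) = 4.01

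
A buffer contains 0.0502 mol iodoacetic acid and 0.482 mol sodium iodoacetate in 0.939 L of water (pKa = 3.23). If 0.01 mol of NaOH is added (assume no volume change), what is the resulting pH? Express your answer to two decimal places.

OH- converts ICH2COOH to ICH2COO-: ICH2COOH → 0.0402 mol, ICH2COO- → 0.492 mol.
pH = pKa + log(n_ICH2COO-/n_ICH2COOH) = 3.23 + log(0.492/0.0402) = 3.23 + (+1.088)

pH = 4.32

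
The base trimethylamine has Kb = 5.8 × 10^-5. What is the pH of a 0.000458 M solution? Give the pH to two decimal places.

(CH3)3N + H2O ⇌ (CH3)3NH+ + OH-
From the ICE table, Kb = x²/(0.000458 − x) = 5.8 × 10^-5.
x is not negligible relative to C₀; solve x² + 5.8e-05·x − 2.66e-08 = 0.
x = (−Kb + √(Kb² + 4·Kb·C₀))/2 = 1.37 × 10^-4 M
pOH = 3.86, so pH = 14.00 − pOH = 10.14

pH = 10.14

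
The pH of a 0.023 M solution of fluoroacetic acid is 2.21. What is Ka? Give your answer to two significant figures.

Ka = 2.3 × 10^-3

[H+] = 10^(-2.21) = 6.17 × 10^-3 M
At equilibrium [HA] = 0.023 − 6.17 × 10^-3 = 1.68 × 10^-2 M
Ka = [H+][A-]/[HA] = (6.17 × 10^-3)² / 1.68 × 10^-2 = 2.3 × 10^-3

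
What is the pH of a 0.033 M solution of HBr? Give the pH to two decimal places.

pH = 1.48

HBr is a strong acid and dissociates completely, so [H+] = 0.033 M.
pH = -log(0.033) = 1.48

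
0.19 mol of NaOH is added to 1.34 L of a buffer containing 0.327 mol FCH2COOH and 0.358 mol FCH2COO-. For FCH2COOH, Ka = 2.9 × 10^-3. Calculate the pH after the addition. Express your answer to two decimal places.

pH = 3.14

After neutralization: n(FCH2COOH) = 0.137 mol, n(FCH2COO-) = 0.548 mol.
pKa = −log(2.9 × 10^-3) = 2.538
pH = pKa + log(n_FCH2COO-/n_FCH2COOH) = 2.538 + log(0.548/0.137) = 2.538 + (+0.602)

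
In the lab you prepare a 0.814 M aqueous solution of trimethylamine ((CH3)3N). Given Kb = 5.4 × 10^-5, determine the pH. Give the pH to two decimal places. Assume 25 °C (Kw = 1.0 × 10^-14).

pH = 11.82

(CH3)3N + H2O ⇌ (CH3)3NH+ + OH-
From the ICE table, Kb = [OH-]²/(0.814 − [OH-]) = 5.4 × 10^-5.
Neglecting [OH-] in the denominator: [OH-] = √(5.4 × 10^-5 × 0.814) = 6.63 × 10^-3 M
pOH = −log(6.63 × 10^-3) = 2.18; pH = 14.00 − 2.18 = 11.82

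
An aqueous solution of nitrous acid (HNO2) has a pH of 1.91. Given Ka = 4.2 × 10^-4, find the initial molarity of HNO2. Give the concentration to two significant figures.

C₀ = 3.7 × 10^-1 M

[H+] = 10^(-1.91) = 1.23 × 10^-2 M = x
Ka = x²/(C₀ − x) ⇒ C₀ = x + x²/Ka
C₀ = 1.23 × 10^-2 + (1.23 × 10^-2)²/(4.2 × 10^-4) = 3.73 × 10^-1 M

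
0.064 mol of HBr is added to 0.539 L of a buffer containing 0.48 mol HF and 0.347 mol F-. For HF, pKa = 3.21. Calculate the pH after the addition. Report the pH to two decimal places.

Added H+ converts F- to HF: HF → 0.544 mol, F- → 0.283 mol.
pH = pKa + log(n_F-/n_HF) = 3.21 + log(0.283/0.544) = 3.21 + (-0.284)

pH = 2.93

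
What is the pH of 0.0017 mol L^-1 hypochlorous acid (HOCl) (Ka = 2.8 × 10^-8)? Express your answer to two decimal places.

pH = 5.16

HOCl ⇌ OCl- + H+
From the ICE table, Ka = [H+]²/(0.0017 − [H+]) = 2.8 × 10^-8.
Assume [H+] ≪ 0.0017: [H+] ≈ √(2.8 × 10^-8 × 0.0017) = 6.90 × 10^-6 M
([H+]/C₀ = 0.41% < 5%, so the approximation holds.)
pH = −log(6.90 × 10^-6) = 5.16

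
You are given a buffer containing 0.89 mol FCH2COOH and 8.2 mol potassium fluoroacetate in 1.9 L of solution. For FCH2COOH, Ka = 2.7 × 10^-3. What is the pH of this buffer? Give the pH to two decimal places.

pKa = −log(2.7 × 10^-3) = 2.569
Henderson–Hasselbalch: pH = pKa + log([FCH2COO-]/[FCH2COOH]) = 2.569 + log(8.2/0.89)
pH = 2.569 + (+0.964) = 3.53

pH = 3.53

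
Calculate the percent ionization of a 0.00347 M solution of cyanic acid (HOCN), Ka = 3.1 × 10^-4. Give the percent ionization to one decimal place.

HOCN ⇌ OCN- + H+; let x = [H+] at equilibrium.
Ka = x²/(C₀ − x); solving the quadratic gives x = 8.94 × 10^-4 M.
Fraction ionized = 8.94 × 10^-4 / 0.00347 = 0.2576 → 25.8%

25.8%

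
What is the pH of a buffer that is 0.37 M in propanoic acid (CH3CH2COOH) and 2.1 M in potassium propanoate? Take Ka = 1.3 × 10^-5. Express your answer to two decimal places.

pKa = −log(1.3 × 10^-5) = 4.886
Using pH = pKa + log([base]/[acid]) with [base]/[acid] = 2.1/0.37:
pH = 4.886 + (+0.754) = 5.64

pH = 5.64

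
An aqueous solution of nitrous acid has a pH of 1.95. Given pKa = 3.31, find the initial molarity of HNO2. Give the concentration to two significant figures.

[H+] = 10^(-1.95) = 1.12 × 10^-2 M = x
Ka = 10^(−3.31) = 4.90 × 10^-4
Ka = x²/(C₀ − x) ⇒ C₀ = x + x²/Ka
C₀ = 1.12 × 10^-2 + (1.12 × 10^-2)²/(4.90 × 10^-4) = 2.67 × 10^-1 M

C₀ = 2.7 × 10^-1 M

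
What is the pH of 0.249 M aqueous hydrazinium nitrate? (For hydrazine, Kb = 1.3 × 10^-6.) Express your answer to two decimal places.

N2H5+ is the conjugate acid of the weak base N2H4.
Ka = Kw/Kb = 1.0×10^-14 / 1.3 × 10^-6 = 7.69 × 10^-9
Ka = x²/(0.249 − x) = 7.69 × 10^-9
Since Ka ≪ C₀, x ≈ √(Ka·C₀) = 4.38 × 10^-5 M.
pH = −log(4.38 × 10^-5) = 4.36

pH = 4.36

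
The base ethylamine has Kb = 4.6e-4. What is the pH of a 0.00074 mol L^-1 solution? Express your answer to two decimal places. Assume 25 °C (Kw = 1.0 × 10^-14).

C2H5NH2 + H2O ⇌ C2H5NH3+ + OH-
From the ICE table, Kb = [OH-]²/(0.00074 − [OH-]) = 4.6 × 10^-4.
The 5% rule fails; solving [OH-]² + Kb·[OH-] − Kb·C₀ = 0 exactly:
[OH-] = (−Kb + √(Kb² + 4·Kb·C₀))/2 = 3.97 × 10^-4 M
pOH = 3.40, so pH = 14.00 − pOH = 10.60

pH = 10.60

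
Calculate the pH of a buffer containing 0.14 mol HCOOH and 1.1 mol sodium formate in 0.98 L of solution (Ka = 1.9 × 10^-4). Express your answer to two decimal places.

pH = 4.62

pKa = −log(1.9 × 10^-4) = 3.721
Using pH = pKa + log([base]/[acid]) with [base]/[acid] = 1.1/0.14:
pH = 3.721 + (+0.895) = 4.62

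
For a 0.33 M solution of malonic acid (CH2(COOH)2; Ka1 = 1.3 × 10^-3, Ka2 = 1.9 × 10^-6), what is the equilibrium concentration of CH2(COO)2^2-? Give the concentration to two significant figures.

First ionization gives [H+] ≈ [CH2(COOH)COO-] = 2.01 × 10^-2 M.
Second step: Ka2 = [H+][CH2(COO)2^2-]/[CH2(COOH)COO-] ≈ [CH2(COO)2^2-] (since [H+] ≈ [CH2(COOH)COO-]).
So [CH2(COO)2^2-] ≈ Ka2.

1.9 × 10^-6 M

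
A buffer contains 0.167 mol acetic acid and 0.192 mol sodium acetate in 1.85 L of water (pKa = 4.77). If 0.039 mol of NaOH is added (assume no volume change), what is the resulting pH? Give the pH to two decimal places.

After neutralization: n(CH3COOH) = 0.128 mol, n(CH3COO-) = 0.231 mol.
pH = pKa + log(n_CH3COO-/n_CH3COOH) = 4.77 + log(0.231/0.128) = 4.77 + (+0.256)

pH = 5.03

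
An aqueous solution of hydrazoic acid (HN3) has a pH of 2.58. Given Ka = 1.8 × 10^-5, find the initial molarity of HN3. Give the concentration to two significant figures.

C₀ = 3.9 × 10^-1 M

[H+] = 10^(-2.58) = 2.63 × 10^-3 M = x
Ka = x²/(C₀ − x) ⇒ C₀ = x + x²/Ka
C₀ = 2.63 × 10^-3 + (2.63 × 10^-3)²/(1.8 × 10^-5) = 3.87 × 10^-1 M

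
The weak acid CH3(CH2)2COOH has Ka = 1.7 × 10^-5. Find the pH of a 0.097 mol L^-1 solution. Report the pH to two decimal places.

pH = 2.89

CH3(CH2)2COOH ⇌ CH3(CH2)2COO- + H+
From the ICE table, Ka = [H+]²/(0.097 − [H+]) = 1.7 × 10^-5.
Neglecting [H+] in the denominator: [H+] = √(1.7 × 10^-5 × 0.097) = 1.28 × 10^-3 M
([H+]/C₀ = 1.3% < 5%, so the approximation holds.)
pH = −log(1.28 × 10^-3) = 2.89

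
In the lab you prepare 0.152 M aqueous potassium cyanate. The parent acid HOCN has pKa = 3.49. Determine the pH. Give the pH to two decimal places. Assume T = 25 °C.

OCN- is the conjugate base of the weak acid HOCN.
Ka = 10^(−3.49) = 3.24 × 10^-4
Kb = Kw/Ka = 1.0×10^-14 / 3.24 × 10^-4 = 3.09 × 10^-11
From the ICE table, Kb = x²/(0.152 − x) = 3.09 × 10^-11.
Assume x ≪ 0.152: x ≈ √(3.09 × 10^-11 × 0.152) = 2.17 × 10^-6 M
(x/C₀ = 0.0014% < 5%, so the approximation holds.)
pOH = 5.66, so pH = 14.00 − pOH = 8.34

pH = 8.34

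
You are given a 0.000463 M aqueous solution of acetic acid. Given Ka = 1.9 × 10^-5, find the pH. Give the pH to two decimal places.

CH3COOH ⇌ CH3COO- + H+
Ka = [H+]²/(0.000463 − [H+]) = 1.9 × 10^-5
[H+] is not negligible relative to C₀; solve [H+]² + 1.9e-05·[H+] − 8.8e-09 = 0.
[H+] = [−1.9e-05 + √(1.9e-05² + 3.52e-08)]/2 = 8.48 × 10^-5 M
pH = −log[H+] = −log(8.48 × 10^-5) = 4.07

pH = 4.07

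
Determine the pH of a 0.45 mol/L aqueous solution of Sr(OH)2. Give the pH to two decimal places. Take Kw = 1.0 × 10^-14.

pH = 13.95

Sr(OH)2 is a strong base (each formula unit releases 2 OH-); [OH-] = 0.9 M.
pOH = -log(0.9) = 0.05
pH = 14.00 - 0.05 = 13.95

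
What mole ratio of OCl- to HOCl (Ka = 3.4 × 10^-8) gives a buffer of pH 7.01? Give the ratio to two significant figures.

ratio = 0.35

pKa = -log(3.4 × 10^-8) = 7.469
pH = pKa + log(r) ⇒ log(r) = 7.01 − 7.469 = -0.459
r = [OCl-]/[HOCl] = 10^(-0.459) = 0.348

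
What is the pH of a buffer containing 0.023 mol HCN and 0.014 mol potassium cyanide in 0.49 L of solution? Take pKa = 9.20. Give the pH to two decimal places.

pH = 8.98

pH = pKa + log([A⁻]/[HA]) = 9.20 + log(0.014/0.023)
pH = 9.20 + (-0.216) = 8.98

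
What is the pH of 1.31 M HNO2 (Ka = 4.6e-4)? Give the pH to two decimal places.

HNO2 ⇌ NO2- + H+
From the ICE table, Ka = [H+]²/(1.31 − [H+]) = 4.6 × 10^-4.
Assume [H+] ≪ 1.31: [H+] ≈ √(4.6 × 10^-4 × 1.31) = 2.45 × 10^-2 M
pH = −log(2.45 × 10^-2) = 1.61

pH = 1.61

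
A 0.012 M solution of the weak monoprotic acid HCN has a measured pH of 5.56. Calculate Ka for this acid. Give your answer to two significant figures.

[H+] = 10^(-5.56) = 2.75 × 10^-6 M
At equilibrium [HA] = 0.012 − 2.75 × 10^-6 = 1.20 × 10^-2 M
Ka = [H+][A-]/[HA] = (2.75 × 10^-6)² / 1.20 × 10^-2 = 6.3 × 10^-10

Ka = 6.3 × 10^-10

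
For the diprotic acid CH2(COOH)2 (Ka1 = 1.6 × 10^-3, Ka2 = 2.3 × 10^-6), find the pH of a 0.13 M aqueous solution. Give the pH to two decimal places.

Ka1 ≫ Ka2, so treat the first dissociation as the only significant source of H+.
Ka1 = x²/(0.13 − x) = 1.6 × 10^-3
Solving the quadratic: x = (−Ka1 + √(Ka1² + 4·Ka1·C₀))/2 = 1.36 × 10^-2 M
pH = −log(1.36 × 10^-2) = 1.87

pH = 1.87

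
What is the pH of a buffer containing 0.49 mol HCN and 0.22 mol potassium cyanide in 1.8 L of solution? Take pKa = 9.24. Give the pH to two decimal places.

pH = 8.89

pH = pKa + log([A⁻]/[HA]) = 9.24 + log(0.22/0.49)
pH = 9.24 + (-0.348) = 8.89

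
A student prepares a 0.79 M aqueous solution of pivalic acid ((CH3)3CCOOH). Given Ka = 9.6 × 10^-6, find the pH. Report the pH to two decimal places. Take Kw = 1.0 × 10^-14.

(CH3)3CCOOH ⇌ (CH3)3CCOO- + H+
From the ICE table, Ka = [H+]²/(0.79 − [H+]) = 9.6 × 10^-6.
Since Ka ≪ C₀, [H+] ≈ √(Ka·C₀) = 2.75 × 10^-3 M.
Check: 0.35% ionized — well under 5%, approximation valid.
pH = −log[H+] = −log(2.75 × 10^-3) = 2.56

pH = 2.56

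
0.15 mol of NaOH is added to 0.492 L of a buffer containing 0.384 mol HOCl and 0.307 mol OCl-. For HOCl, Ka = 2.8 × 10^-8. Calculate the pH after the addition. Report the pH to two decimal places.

pH = 7.84

OH- converts HOCl to OCl-: HOCl → 0.234 mol, OCl- → 0.457 mol.
pKa = −log(2.8 × 10^-8) = 7.553
Henderson–Hasselbalch with mole ratio 0.457/0.234: pH = 7.553 + (+0.291)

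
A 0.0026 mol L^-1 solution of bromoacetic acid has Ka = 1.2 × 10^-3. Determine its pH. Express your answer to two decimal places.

BrCH2COOH ⇌ BrCH2COO- + H+
From the ICE table, Ka = x²/(0.0026 − x) = 1.2 × 10^-3.
The 5% rule fails; solving x² + Ka·x − Ka·C₀ = 0 exactly:
x = [−0.0012 + √(0.0012² + 1.25e-05)]/2 = 1.27 × 10^-3 M
pH = −log[H+] = −log(1.27 × 10^-3) = 2.90

pH = 2.90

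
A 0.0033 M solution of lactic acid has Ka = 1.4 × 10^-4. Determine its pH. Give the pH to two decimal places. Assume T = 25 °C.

CH3CH(OH)COOH ⇌ CH3CH(OH)COO- + H+
From the ICE table, Ka = [H+]²/(0.0033 − [H+]) = 1.4 × 10^-4.
Here C₀/Ka ≈ 23.6, so the small-[H+] approximation fails. Use the quadratic:
[H+] = (−Ka + √(Ka² + 4·Ka·C₀))/2 = 6.13 × 10^-4 M
pH = −log(6.13 × 10^-4) = 3.21

pH = 3.21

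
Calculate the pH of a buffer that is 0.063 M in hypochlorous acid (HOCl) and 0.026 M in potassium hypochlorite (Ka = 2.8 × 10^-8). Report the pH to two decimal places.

pKa = −log(2.8 × 10^-8) = 7.553
pH = pKa + log([A⁻]/[HA]) = 7.553 + log(0.026/0.063)
pH = 7.553 + (-0.384) = 7.17

pH = 7.17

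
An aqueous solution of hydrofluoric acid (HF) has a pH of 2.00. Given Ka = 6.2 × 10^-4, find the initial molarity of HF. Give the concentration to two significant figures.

[H+] = 10^(-2.00) = 1.00 × 10^-2 M = x
Ka = x²/(C₀ − x) ⇒ C₀ = x + x²/Ka
C₀ = 1.00 × 10^-2 + (1.00 × 10^-2)²/(6.2 × 10^-4) = 1.71 × 10^-1 M

C₀ = 1.7 × 10^-1 M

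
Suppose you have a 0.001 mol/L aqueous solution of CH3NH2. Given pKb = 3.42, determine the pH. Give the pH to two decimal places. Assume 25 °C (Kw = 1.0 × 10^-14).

CH3NH2 + H2O ⇌ CH3NH3+ + OH-
Kb = 10^(−3.42) = 3.80 × 10^-4
Kb = x²/(0.001 − x) = 3.80 × 10^-4
x is not negligible relative to C₀; solve x² + 0.00038·x − 3.8e-07 = 0.
x = [−0.00038 + √(0.00038² + 1.52e-06)]/2 = 4.55 × 10^-4 M
pOH = −log(4.55 × 10^-4) = 3.34; pH = 14.00 − 3.34 = 10.66

pH = 10.66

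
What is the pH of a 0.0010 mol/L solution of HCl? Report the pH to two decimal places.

HCl is a strong acid and dissociates completely, so [H+] = 0.0010 M.
pH = -log(0.001) = 3.00

pH = 3.00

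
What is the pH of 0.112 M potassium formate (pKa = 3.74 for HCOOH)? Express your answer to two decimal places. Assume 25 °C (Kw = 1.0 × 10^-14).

pH = 8.39

HCOO- is the conjugate base of the weak acid HCOOH.
Ka = 10^(−3.74) = 1.82 × 10^-4
Kb = Kw/Ka = 1.0×10^-14 / 1.82 × 10^-4 = 5.49 × 10^-11
Kb = x²/(0.112 − x) = 5.49 × 10^-11
Neglecting x in the denominator: x = √(5.49 × 10^-11 × 0.112) = 2.48 × 10^-6 M
Check: 0.0022% ionized — well under 5%, approximation valid.
pOH = −log(2.48 × 10^-6) = 5.61; pH = 14.00 − 5.61 = 8.39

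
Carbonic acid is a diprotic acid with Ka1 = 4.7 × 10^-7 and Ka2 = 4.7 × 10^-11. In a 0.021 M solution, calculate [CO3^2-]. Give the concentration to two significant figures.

First ionization gives [H+] ≈ [HCO3-] = 9.93 × 10^-5 M.
Second step: Ka2 = [H+][CO3^2-]/[HCO3-] ≈ [CO3^2-] (since [H+] ≈ [HCO3-]).
So [CO3^2-] ≈ Ka2.

4.7 × 10^-11 M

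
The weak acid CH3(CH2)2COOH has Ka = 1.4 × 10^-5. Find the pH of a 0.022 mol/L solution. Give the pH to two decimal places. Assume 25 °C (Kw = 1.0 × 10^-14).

pH = 3.26

CH3(CH2)2COOH ⇌ CH3(CH2)2COO- + H+
Ka = x²/(0.022 − x) = 1.4 × 10^-5
Neglecting x in the denominator: x = √(1.4 × 10^-5 × 0.022) = 5.55 × 10^-4 M
pH = −log(5.55 × 10^-4) = 3.26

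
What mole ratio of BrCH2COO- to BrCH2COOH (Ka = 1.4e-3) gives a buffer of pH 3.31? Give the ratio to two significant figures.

ratio = 2.9

pKa = -log(1.4 × 10^-3) = 2.854
pH = pKa + log(r) ⇒ log(r) = 3.31 − 2.854 = +0.456
r = [BrCH2COO-]/[BrCH2COOH] = 10^(+0.456) = 2.86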